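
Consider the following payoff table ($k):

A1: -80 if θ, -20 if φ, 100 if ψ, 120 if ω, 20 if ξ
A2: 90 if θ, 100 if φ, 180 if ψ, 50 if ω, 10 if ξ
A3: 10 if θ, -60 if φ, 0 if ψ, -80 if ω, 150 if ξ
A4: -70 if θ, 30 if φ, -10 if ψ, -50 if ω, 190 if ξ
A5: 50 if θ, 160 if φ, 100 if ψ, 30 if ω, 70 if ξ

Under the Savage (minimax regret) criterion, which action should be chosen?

Column bests: θ=90, φ=160, ψ=180, ω=120, ξ=190.
A1 regrets: 170, 180, 80, 0, 170 → max 180
A2 regrets: 0, 60, 0, 70, 180 → max 180
A3 regrets: 80, 220, 180, 200, 40 → max 220
A4 regrets: 160, 130, 190, 170, 0 → max 190
A5 regrets: 40, 0, 80, 90, 120 → max 120
Smallest max regret = 120 → A5.

A5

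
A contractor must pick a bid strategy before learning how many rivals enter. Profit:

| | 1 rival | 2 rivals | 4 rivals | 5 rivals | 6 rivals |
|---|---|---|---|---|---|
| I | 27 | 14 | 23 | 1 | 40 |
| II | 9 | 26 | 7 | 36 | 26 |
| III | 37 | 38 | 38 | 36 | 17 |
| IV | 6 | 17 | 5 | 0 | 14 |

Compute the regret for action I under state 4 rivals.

Best payoff under 4 rivals is 38.
Regret = 38 − 23 = 15.

15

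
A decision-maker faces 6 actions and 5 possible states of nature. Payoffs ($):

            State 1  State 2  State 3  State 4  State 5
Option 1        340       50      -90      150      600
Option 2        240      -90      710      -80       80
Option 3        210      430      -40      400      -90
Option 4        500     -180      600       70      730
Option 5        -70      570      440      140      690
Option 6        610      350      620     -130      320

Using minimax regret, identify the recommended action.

Column bests: State 1=610, State 2=570, State 3=710, State 4=400, State 5=730.
Option 1 regrets: 270, 520, 800, 250, 130 → max 800
Option 2 regrets: 370, 660, 0, 480, 650 → max 660
Option 3 regrets: 400, 140, 750, 0, 820 → max 820
Option 4 regrets: 110, 750, 110, 330, 0 → max 750
Option 5 regrets: 680, 0, 270, 260, 40 → max 680
Option 6 regrets: 0, 220, 90, 530, 410 → max 530
Smallest max regret = 530 → Option 6.

Option 6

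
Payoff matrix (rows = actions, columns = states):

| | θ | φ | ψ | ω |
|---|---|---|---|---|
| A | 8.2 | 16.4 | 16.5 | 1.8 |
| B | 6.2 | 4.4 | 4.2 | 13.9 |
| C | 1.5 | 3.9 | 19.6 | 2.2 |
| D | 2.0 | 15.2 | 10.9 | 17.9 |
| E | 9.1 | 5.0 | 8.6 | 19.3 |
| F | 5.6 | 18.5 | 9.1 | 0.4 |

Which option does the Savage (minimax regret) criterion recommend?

D

Column bests: θ=9.1, φ=18.5, ψ=19.6, ω=19.3.
A regrets: 0.9, 2.1, 3.1, 17.5 → max 17.5
B regrets: 2.9, 14.1, 15.4, 5.4 → max 15.4
C regrets: 7.6, 14.6, 0.0, 17.1 → max 17.1
D regrets: 7.1, 3.3, 8.7, 1.4 → max 8.7
E regrets: 0.0, 13.5, 11.0, 0.0 → max 13.5
F regrets: 3.5, 0.0, 10.5, 18.9 → max 18.9
Smallest max regret = 8.7 → D.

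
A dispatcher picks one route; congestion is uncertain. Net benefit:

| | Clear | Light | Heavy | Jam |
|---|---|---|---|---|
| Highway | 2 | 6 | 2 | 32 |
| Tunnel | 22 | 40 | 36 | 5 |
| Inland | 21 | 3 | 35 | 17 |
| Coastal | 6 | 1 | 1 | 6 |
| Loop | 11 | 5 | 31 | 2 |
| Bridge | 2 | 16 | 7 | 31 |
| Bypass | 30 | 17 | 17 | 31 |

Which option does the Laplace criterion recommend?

Tunnel

Row averages: Highway=10.5, Tunnel=25.75, Inland=19, Coastal=3.5, Loop=12.25, Bridge=14, Bypass=23.75
Highest average = 25.75 → Tunnel.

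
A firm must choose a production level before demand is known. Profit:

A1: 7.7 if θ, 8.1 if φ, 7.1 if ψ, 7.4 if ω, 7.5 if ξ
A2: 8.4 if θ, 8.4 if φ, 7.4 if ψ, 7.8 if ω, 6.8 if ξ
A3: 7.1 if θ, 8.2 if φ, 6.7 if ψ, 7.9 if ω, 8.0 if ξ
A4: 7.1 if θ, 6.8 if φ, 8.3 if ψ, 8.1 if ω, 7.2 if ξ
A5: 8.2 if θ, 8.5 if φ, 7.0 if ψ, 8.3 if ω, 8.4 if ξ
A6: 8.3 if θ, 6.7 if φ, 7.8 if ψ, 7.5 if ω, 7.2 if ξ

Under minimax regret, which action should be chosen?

A1

Column bests: θ=8.4, φ=8.5, ψ=8.3, ω=8.3, ξ=8.4.
A1 regrets: 0.7, 0.4, 1.2, 0.9, 0.9 → max 1.2
A2 regrets: 0.0, 0.1, 0.9, 0.5, 1.6 → max 1.6
A3 regrets: 1.3, 0.3, 1.6, 0.4, 0.4 → max 1.6
A4 regrets: 1.3, 1.7, 0.0, 0.2, 1.2 → max 1.7
A5 regrets: 0.2, 0.0, 1.3, 0.0, 0.0 → max 1.3
A6 regrets: 0.1, 1.8, 0.5, 0.8, 1.2 → max 1.8
Smallest max regret = 1.2 → A1.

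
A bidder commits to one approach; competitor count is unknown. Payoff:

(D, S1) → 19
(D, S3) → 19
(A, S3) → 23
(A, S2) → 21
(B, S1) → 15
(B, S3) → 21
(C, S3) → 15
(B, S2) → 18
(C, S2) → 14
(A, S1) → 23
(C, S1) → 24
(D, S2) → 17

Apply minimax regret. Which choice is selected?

A

Column bests: S1=24, S2=21, S3=23.
A regrets: 1, 0, 0 → max 1
B regrets: 9, 3, 2 → max 9
C regrets: 0, 7, 8 → max 8
D regrets: 5, 4, 4 → max 5
Smallest max regret = 1 → A.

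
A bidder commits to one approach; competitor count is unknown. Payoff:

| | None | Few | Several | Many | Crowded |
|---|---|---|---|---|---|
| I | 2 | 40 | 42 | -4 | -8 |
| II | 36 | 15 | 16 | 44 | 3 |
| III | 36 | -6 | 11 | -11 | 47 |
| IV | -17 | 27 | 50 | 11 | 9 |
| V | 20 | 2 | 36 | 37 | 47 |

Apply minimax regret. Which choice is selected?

Column bests: None=36, Few=40, Several=50, Many=44, Crowded=47.
I regrets: 34, 0, 8, 48, 55 → max 55
II regrets: 0, 25, 34, 0, 44 → max 44
III regrets: 0, 46, 39, 55, 0 → max 55
IV regrets: 53, 13, 0, 33, 38 → max 53
V regrets: 16, 38, 14, 7, 0 → max 38
Smallest max regret = 38 → V.

V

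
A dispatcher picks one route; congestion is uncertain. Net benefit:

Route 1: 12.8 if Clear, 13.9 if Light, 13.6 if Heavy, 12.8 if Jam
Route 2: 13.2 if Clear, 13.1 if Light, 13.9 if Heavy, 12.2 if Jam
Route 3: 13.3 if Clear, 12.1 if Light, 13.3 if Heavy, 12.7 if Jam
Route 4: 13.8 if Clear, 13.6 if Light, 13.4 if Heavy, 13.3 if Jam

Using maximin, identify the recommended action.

Route 4

Row minima: Route 1=12.8, Route 2=12.2, Route 3=12.1, Route 4=13.3
Best worst-case = 13.3 → Route 4.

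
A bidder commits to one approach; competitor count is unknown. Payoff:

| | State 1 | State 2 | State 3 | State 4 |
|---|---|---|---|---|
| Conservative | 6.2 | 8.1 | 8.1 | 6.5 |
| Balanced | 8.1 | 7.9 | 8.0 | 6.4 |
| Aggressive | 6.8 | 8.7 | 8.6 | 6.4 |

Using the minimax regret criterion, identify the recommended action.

Balanced

Column bests: State 1=8.1, State 2=8.7, State 3=8.6, State 4=6.5.
Conservative regrets: 1.9, 0.6, 0.5, 0.0 → max 1.9
Balanced regrets: 0.0, 0.8, 0.6, 0.1 → max 0.8
Aggressive regrets: 1.3, 0.0, 0.0, 0.1 → max 1.3
Smallest max regret = 0.8 → Balanced.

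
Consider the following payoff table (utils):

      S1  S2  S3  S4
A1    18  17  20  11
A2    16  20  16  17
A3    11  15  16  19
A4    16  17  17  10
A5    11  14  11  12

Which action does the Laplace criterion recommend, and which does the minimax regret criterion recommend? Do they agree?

Row averages: A1=16.5, A2=17.25, A3=15.25, A4=15, A5=12
Highest average = 17.25 → A2.
Column bests: S1=18, S2=20, S3=20, S4=19.
A1 regrets: 0, 3, 0, 8 → max 8
A2 regrets: 2, 0, 4, 2 → max 4
A3 regrets: 7, 5, 4, 0 → max 7
A4 regrets: 2, 3, 3, 9 → max 9
A5 regrets: 7, 6, 9, 7 → max 9
Smallest max regret = 4 → A2.

laplace → A2; minimax regret → A2 (agree)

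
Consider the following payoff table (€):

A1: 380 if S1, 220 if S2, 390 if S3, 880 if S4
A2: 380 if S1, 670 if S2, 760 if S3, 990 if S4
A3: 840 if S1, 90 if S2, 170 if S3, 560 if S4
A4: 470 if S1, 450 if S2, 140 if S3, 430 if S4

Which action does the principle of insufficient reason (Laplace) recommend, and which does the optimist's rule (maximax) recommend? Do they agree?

Row averages: A1=467.5, A2=700, A3=415, A4=372.5
Highest average = 700 → A2.
Row maxima: A1=880, A2=990, A3=840, A4=470
Best best-case = 990 → A2.

laplace → A2; maximax → A2 (agree)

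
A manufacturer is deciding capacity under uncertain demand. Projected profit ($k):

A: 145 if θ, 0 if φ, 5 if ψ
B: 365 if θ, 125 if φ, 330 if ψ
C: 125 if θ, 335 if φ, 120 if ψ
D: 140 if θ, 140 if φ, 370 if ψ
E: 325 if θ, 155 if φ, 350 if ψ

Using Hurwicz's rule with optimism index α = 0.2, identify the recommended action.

E

A: 0.2·145 + 0.8·0 = 29
B: 0.2·365 + 0.8·125 = 173
C: 0.2·335 + 0.8·120 = 163
D: 0.2·370 + 0.8·140 = 186
E: 0.2·350 + 0.8·155 = 194
Highest Hurwicz score = 194 → E.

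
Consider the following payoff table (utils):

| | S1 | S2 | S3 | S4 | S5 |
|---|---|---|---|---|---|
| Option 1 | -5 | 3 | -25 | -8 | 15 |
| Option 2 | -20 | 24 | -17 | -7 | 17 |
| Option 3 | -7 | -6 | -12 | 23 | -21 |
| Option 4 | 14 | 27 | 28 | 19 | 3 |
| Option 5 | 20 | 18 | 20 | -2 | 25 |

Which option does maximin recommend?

Row minima: Option 1=-25, Option 2=-20, Option 3=-21, Option 4=3, Option 5=-2
Best worst-case = 3 → Option 4.

Option 4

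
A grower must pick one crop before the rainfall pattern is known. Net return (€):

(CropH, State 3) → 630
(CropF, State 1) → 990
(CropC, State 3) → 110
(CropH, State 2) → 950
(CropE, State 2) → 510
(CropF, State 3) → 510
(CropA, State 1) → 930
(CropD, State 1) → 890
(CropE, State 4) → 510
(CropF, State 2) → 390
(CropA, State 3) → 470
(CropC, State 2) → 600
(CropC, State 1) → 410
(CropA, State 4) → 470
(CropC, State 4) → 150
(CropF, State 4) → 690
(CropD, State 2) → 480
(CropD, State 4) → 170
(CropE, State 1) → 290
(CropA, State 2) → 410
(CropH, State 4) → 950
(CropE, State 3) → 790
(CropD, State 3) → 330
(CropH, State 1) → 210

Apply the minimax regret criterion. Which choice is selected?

CropA

Column bests: State 1=990, State 2=950, State 3=790, State 4=950.
CropA regrets: 60, 540, 320, 480 → max 540
CropE regrets: 700, 440, 0, 440 → max 700
CropH regrets: 780, 0, 160, 0 → max 780
CropD regrets: 100, 470, 460, 780 → max 780
CropC regrets: 580, 350, 680, 800 → max 800
CropF regrets: 0, 560, 280, 260 → max 560
Smallest max regret = 540 → CropA.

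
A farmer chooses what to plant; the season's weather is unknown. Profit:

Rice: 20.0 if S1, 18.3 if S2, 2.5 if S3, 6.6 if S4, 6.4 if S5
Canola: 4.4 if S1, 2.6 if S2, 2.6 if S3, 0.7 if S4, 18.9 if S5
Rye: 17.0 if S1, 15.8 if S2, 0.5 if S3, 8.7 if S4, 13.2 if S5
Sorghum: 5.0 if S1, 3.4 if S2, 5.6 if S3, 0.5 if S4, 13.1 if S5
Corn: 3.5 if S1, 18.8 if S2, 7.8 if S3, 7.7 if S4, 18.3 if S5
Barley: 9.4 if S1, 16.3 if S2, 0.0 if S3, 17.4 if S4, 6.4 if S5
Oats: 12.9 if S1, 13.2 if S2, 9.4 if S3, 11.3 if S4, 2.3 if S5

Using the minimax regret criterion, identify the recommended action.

Rye

Column bests: S1=20.0, S2=18.8, S3=9.4, S4=17.4, S5=18.9.
Rice regrets: 0.0, 0.5, 6.9, 10.8, 12.5 → max 12.5
Canola regrets: 15.6, 16.2, 6.8, 16.7, 0.0 → max 16.7
Rye regrets: 3.0, 3.0, 8.9, 8.7, 5.7 → max 8.9
Sorghum regrets: 15.0, 15.4, 3.8, 16.9, 5.8 → max 16.9
Corn regrets: 16.5, 0.0, 1.6, 9.7, 0.6 → max 16.5
Barley regrets: 10.6, 2.5, 9.4, 0.0, 12.5 → max 12.5
Oats regrets: 7.1, 5.6, 0.0, 6.1, 16.6 → max 16.6
Smallest max regret = 8.9 → Rye.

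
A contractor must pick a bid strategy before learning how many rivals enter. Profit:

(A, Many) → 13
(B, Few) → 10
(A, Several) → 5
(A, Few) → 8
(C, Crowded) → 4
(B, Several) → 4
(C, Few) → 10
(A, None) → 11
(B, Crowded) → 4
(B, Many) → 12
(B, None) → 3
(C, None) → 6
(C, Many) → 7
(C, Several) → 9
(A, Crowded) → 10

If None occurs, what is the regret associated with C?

Best payoff under None is 11.
Regret = 11 − 6 = 5.

5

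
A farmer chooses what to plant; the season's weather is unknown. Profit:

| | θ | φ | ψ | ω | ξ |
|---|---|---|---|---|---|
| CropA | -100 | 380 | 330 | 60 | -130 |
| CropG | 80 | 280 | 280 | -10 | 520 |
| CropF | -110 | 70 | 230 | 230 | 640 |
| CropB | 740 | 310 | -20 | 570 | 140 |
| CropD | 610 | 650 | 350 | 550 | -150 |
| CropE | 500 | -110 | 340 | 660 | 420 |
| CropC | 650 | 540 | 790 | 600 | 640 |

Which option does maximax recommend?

Row maxima: CropA=380, CropG=520, CropF=640, CropB=740, CropD=650, CropE=660, CropC=790
Best best-case = 790 → CropC.

CropC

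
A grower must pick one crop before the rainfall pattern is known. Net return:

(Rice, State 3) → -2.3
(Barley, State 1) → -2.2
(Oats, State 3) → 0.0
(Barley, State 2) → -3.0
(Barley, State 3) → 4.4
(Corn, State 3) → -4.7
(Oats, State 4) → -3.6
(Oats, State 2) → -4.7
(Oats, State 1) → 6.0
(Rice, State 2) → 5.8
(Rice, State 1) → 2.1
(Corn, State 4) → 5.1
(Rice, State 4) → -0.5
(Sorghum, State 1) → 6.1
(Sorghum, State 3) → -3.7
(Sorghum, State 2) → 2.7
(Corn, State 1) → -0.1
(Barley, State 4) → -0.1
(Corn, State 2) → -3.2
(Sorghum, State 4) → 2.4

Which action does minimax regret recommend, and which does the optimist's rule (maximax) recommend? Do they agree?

minimax regret → Rice; maximax → Sorghum (disagree)

Column bests: State 1=6.1, State 2=5.8, State 3=4.4, State 4=5.1.
Barley regrets: 8.3, 8.8, 0.0, 5.2 → max 8.8
Sorghum regrets: 0.0, 3.1, 8.1, 2.7 → max 8.1
Rice regrets: 4.0, 0.0, 6.7, 5.6 → max 6.7
Oats regrets: 0.1, 10.5, 4.4, 8.7 → max 10.5
Corn regrets: 6.2, 9.0, 9.1, 0.0 → max 9.1
Smallest max regret = 6.7 → Rice.
Row maxima: Barley=4.4, Sorghum=6.1, Rice=5.8, Oats=6.0, Corn=5.1
Best best-case = 6.1 → Sorghum.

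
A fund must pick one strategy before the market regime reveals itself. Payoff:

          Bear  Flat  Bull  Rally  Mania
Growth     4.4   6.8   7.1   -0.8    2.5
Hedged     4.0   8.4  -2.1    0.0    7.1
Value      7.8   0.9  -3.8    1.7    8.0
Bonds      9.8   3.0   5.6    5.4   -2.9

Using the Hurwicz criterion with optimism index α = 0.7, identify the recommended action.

Bonds

Growth: 0.7·7.1 + 0.3·(-0.8) = 4.73
Hedged: 0.7·8.4 + 0.3·(-2.1) = 5.25
Value: 0.7·8.0 + 0.3·(-3.8) = 4.46
Bonds: 0.7·9.8 + 0.3·(-2.9) = 5.99
Highest Hurwicz score = 5.99 → Bonds.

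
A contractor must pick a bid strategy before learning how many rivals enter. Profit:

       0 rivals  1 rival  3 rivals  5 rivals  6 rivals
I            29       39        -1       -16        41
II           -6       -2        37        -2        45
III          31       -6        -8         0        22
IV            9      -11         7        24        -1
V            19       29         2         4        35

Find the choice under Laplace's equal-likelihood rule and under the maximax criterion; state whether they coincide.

laplace → I; maximax → II (disagree)

Row averages: I=18.4, II=14.4, III=7.8, IV=5.6, V=17.8
Highest average = 18.4 → I.
Row maxima: I=41, II=45, III=31, IV=24, V=35
Best best-case = 45 → II.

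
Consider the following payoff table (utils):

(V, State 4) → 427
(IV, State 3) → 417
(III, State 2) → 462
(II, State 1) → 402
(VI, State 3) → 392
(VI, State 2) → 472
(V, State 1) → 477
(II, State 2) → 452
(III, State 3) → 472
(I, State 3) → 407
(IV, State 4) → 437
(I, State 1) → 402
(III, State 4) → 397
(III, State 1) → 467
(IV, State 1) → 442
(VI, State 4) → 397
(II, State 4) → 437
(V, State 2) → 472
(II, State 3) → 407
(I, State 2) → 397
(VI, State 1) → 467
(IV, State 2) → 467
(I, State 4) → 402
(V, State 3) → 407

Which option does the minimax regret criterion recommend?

III

Column bests: State 1=477, State 2=472, State 3=472, State 4=437.
I regrets: 75, 75, 65, 35 → max 75
II regrets: 75, 20, 65, 0 → max 75
III regrets: 10, 10, 0, 40 → max 40
IV regrets: 35, 5, 55, 0 → max 55
V regrets: 0, 0, 65, 10 → max 65
VI regrets: 10, 0, 80, 40 → max 80
Smallest max regret = 40 → III.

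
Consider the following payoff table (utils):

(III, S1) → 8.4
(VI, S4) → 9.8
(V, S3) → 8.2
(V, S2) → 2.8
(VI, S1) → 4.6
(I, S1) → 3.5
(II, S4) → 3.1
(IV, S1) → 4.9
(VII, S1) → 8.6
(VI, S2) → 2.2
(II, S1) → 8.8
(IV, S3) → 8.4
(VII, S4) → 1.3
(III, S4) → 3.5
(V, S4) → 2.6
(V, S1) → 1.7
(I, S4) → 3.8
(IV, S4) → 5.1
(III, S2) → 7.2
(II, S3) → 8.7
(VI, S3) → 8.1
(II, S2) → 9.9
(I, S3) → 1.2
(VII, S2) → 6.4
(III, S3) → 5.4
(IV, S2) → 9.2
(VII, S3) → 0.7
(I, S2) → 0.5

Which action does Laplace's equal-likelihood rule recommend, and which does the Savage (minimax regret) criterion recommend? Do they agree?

Row averages: I=2.25, II=7.625, III=6.125, IV=6.9, V=3.825, VI=6.175, VII=4.25
Highest average = 7.625 → II.
Column bests: S1=8.8, S2=9.9, S3=8.7, S4=9.8.
I regrets: 5.3, 9.4, 7.5, 6.0 → max 9.4
II regrets: 0.0, 0.0, 0.0, 6.7 → max 6.7
III regrets: 0.4, 2.7, 3.3, 6.3 → max 6.3
IV regrets: 3.9, 0.7, 0.3, 4.7 → max 4.7
V regrets: 7.1, 7.1, 0.5, 7.2 → max 7.2
VI regrets: 4.2, 7.7, 0.6, 0.0 → max 7.7
VII regrets: 0.2, 3.5, 8.0, 8.5 → max 8.5
Smallest max regret = 4.7 → IV.

laplace → II; minimax regret → IV (disagree)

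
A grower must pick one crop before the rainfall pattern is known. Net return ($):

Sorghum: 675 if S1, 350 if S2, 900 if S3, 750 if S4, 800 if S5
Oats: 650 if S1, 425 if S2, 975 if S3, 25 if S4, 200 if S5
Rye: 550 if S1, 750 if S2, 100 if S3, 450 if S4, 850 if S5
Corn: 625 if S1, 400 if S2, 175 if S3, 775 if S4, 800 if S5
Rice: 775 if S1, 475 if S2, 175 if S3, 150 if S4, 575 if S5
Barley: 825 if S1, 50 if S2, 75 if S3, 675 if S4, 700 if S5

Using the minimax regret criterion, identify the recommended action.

Column bests: S1=825, S2=750, S3=975, S4=775, S5=850.
Sorghum regrets: 150, 400, 75, 25, 50 → max 400
Oats regrets: 175, 325, 0, 750, 650 → max 750
Rye regrets: 275, 0, 875, 325, 0 → max 875
Corn regrets: 200, 350, 800, 0, 50 → max 800
Rice regrets: 50, 275, 800, 625, 275 → max 800
Barley regrets: 0, 700, 900, 100, 150 → max 900
Smallest max regret = 400 → Sorghum.

Sorghum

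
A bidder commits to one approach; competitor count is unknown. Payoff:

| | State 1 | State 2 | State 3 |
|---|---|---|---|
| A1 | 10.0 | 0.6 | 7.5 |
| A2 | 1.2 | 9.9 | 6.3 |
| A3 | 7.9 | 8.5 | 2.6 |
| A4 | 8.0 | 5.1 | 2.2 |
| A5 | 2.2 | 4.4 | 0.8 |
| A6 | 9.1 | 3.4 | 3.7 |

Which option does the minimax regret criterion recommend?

Column bests: State 1=10.0, State 2=9.9, State 3=7.5.
A1 regrets: 0.0, 9.3, 0.0 → max 9.3
A2 regrets: 8.8, 0.0, 1.2 → max 8.8
A3 regrets: 2.1, 1.4, 4.9 → max 4.9
A4 regrets: 2.0, 4.8, 5.3 → max 5.3
A5 regrets: 7.8, 5.5, 6.7 → max 7.8
A6 regrets: 0.9, 6.5, 3.8 → max 6.5
Smallest max regret = 4.9 → A3.

A3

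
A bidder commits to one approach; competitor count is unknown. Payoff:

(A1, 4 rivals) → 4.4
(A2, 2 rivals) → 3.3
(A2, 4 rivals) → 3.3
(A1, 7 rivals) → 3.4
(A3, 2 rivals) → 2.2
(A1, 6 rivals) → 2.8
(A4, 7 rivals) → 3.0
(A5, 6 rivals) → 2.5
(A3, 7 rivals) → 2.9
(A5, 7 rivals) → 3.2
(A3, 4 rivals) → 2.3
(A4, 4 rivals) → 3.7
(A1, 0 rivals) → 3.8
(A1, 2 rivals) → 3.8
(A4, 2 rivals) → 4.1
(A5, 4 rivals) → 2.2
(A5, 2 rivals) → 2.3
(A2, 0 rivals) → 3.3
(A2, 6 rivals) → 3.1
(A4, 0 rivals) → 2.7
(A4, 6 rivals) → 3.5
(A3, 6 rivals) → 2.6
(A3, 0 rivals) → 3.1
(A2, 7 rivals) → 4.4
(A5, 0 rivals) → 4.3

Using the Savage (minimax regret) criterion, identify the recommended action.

A1

Column bests: 0 rivals=4.3, 2 rivals=4.1, 4 rivals=4.4, 6 rivals=3.5, 7 rivals=4.4.
A1 regrets: 0.5, 0.3, 0.0, 0.7, 1.0 → max 1.0
A2 regrets: 1.0, 0.8, 1.1, 0.4, 0.0 → max 1.1
A3 regrets: 1.2, 1.9, 2.1, 0.9, 1.5 → max 2.1
A4 regrets: 1.6, 0.0, 0.7, 0.0, 1.4 → max 1.6
A5 regrets: 0.0, 1.8, 2.2, 1.0, 1.2 → max 2.2
Smallest max regret = 1.0 → A1.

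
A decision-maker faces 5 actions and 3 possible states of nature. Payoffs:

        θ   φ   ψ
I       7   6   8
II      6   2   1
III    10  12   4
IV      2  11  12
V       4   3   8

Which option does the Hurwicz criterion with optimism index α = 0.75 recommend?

I: 0.75·8 + 0.25·6 = 7.5
II: 0.75·6 + 0.25·1 = 4.75
III: 0.75·12 + 0.25·4 = 10
IV: 0.75·12 + 0.25·2 = 9.5
V: 0.75·8 + 0.25·3 = 6.75
Highest Hurwicz score = 10 → III.

III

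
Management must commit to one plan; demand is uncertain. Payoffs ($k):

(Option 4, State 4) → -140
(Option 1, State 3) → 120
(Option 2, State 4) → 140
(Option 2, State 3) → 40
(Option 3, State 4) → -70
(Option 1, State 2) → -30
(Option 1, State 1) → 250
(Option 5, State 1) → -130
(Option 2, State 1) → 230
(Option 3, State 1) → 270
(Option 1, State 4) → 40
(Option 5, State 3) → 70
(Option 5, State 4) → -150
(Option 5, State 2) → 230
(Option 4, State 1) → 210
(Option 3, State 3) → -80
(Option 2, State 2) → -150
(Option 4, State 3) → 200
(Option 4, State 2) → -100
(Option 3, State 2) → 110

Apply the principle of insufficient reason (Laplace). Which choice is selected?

Option 1

Row averages: Option 1=95, Option 2=65, Option 3=57.5, Option 4=42.5, Option 5=5
Highest average = 95 → Option 1.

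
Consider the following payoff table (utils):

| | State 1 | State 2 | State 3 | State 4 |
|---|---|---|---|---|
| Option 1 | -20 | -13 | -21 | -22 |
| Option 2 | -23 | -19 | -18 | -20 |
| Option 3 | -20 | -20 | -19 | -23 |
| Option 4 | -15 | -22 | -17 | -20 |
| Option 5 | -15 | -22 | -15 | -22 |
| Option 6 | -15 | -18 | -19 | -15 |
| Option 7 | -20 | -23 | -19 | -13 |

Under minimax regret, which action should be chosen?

Column bests: State 1=-15, State 2=-13, State 3=-15, State 4=-13.
Option 1 regrets: 5, 0, 6, 9 → max 9
Option 2 regrets: 8, 6, 3, 7 → max 8
Option 3 regrets: 5, 7, 4, 10 → max 10
Option 4 regrets: 0, 9, 2, 7 → max 9
Option 5 regrets: 0, 9, 0, 9 → max 9
Option 6 regrets: 0, 5, 4, 2 → max 5
Option 7 regrets: 5, 10, 4, 0 → max 10
Smallest max regret = 5 → Option 6.

Option 6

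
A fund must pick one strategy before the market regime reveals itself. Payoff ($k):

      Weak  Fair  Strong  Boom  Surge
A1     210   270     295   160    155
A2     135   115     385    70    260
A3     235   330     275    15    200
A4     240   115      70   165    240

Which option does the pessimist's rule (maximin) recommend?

A1

Row minima: A1=155, A2=70, A3=15, A4=70
Best worst-case = 155 → A1.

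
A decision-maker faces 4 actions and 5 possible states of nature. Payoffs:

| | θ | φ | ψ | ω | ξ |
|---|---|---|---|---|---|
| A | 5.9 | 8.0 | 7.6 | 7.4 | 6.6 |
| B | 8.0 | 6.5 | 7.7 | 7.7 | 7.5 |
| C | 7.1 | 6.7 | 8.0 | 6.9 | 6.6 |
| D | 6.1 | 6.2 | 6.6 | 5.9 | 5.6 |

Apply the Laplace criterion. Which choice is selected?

Row averages: A=7.1, B=7.48, C=7.06, D=6.08
Highest average = 7.48 → B.

B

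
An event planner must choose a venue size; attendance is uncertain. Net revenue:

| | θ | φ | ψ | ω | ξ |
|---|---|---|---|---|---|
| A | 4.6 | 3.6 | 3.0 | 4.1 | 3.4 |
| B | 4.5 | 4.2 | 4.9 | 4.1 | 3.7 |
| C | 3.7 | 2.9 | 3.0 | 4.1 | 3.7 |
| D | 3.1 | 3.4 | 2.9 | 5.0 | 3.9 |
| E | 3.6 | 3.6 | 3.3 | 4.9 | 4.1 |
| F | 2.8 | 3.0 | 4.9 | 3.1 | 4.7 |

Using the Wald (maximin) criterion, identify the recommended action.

Row minima: A=3.0, B=3.7, C=2.9, D=2.9, E=3.3, F=2.8
Best worst-case = 3.7 → B.

B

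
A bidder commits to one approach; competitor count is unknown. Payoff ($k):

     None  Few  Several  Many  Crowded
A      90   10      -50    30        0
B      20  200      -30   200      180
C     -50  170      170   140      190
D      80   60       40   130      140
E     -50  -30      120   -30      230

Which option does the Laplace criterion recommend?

C

Row averages: A=16, B=114, C=124, D=90, E=48
Highest average = 124 → C.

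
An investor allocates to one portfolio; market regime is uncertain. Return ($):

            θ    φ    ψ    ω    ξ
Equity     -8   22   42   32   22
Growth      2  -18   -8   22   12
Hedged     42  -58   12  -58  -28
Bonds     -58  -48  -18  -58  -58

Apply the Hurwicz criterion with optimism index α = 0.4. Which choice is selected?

Equity

Equity: 0.4·42 + 0.6·(-8) = 12
Growth: 0.4·22 + 0.6·(-18) = -2
Hedged: 0.4·42 + 0.6·(-58) = -18
Bonds: 0.4·(-18) + 0.6·(-58) = -42
Highest Hurwicz score = 12 → Equity.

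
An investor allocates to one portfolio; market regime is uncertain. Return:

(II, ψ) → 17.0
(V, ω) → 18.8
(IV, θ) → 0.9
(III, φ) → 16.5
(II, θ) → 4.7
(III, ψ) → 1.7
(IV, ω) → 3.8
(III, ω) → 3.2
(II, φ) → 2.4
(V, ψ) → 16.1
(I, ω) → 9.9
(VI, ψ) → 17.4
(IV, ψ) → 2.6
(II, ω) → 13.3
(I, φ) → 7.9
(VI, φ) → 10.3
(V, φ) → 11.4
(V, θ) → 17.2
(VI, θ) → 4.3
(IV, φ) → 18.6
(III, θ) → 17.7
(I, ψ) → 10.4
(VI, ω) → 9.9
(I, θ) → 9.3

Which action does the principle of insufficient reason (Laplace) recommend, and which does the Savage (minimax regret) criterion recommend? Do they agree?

Row averages: I=9.375, II=9.35, III=9.775, IV=6.475, V=15.875, VI=10.475
Highest average = 15.875 → V.
Column bests: θ=17.7, φ=18.6, ψ=17.4, ω=18.8.
I regrets: 8.4, 10.7, 7.0, 8.9 → max 10.7
II regrets: 13.0, 16.2, 0.4, 5.5 → max 16.2
III regrets: 0.0, 2.1, 15.7, 15.6 → max 15.7
IV regrets: 16.8, 0.0, 14.8, 15.0 → max 16.8
V regrets: 0.5, 7.2, 1.3, 0.0 → max 7.2
VI regrets: 13.4, 8.3, 0.0, 8.9 → max 13.4
Smallest max regret = 7.2 → V.

laplace → V; minimax regret → V (agree)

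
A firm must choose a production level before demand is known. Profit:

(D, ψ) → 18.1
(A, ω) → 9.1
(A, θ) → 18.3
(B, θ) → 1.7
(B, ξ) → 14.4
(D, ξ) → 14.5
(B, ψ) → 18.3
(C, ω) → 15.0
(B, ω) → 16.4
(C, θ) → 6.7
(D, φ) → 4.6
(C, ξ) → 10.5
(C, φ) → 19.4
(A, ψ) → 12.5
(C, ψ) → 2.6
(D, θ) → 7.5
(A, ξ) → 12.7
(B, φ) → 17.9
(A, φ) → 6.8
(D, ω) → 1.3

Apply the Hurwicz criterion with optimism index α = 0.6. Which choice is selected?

A: 0.6·18.3 + 0.4·6.8 = 13.7
B: 0.6·18.3 + 0.4·1.7 = 11.66
C: 0.6·19.4 + 0.4·2.6 = 12.68
D: 0.6·18.1 + 0.4·1.3 = 11.38
Highest Hurwicz score = 13.7 → A.

A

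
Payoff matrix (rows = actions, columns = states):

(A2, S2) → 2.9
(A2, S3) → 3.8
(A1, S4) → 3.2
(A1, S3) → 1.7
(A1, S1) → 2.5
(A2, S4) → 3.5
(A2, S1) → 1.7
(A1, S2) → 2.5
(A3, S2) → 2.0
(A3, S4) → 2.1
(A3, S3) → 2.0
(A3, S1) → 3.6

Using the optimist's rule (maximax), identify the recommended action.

A2

Row maxima: A1=3.2, A2=3.8, A3=3.6
Best best-case = 3.8 → A2.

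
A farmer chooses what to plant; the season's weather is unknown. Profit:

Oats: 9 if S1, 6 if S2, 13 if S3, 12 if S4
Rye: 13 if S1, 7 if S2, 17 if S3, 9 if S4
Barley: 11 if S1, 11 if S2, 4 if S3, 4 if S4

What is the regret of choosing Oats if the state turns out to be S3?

4

Best payoff under S3 is 17.
Regret = 17 − 13 = 4.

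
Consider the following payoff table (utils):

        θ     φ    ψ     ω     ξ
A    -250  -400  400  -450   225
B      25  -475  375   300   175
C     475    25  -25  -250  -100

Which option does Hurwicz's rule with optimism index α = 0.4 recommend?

A: 0.4·400 + 0.6·(-450) = -110
B: 0.4·375 + 0.6·(-475) = -135
C: 0.4·475 + 0.6·(-250) = 40
Highest Hurwicz score = 40 → C.

C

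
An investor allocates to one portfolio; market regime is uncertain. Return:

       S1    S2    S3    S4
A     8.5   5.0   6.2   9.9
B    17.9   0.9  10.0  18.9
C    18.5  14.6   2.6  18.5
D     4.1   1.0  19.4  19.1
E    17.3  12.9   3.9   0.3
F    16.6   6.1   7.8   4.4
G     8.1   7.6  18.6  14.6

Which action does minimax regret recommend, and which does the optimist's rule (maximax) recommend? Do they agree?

Column bests: S1=18.5, S2=14.6, S3=19.4, S4=19.1.
A regrets: 10.0, 9.6, 13.2, 9.2 → max 13.2
B regrets: 0.6, 13.7, 9.4, 0.2 → max 13.7
C regrets: 0.0, 0.0, 16.8, 0.6 → max 16.8
D regrets: 14.4, 13.6, 0.0, 0.0 → max 14.4
E regrets: 1.2, 1.7, 15.5, 18.8 → max 18.8
F regrets: 1.9, 8.5, 11.6, 14.7 → max 14.7
G regrets: 10.4, 7.0, 0.8, 4.5 → max 10.4
Smallest max regret = 10.4 → G.
Row maxima: A=9.9, B=18.9, C=18.5, D=19.4, E=17.3, F=16.6, G=18.6
Best best-case = 19.4 → D.

minimax regret → G; maximax → D (disagree)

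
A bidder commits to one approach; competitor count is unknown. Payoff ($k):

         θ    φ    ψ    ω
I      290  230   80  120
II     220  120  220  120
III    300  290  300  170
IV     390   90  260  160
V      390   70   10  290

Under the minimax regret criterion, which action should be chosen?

Column bests: θ=390, φ=290, ψ=300, ω=290.
I regrets: 100, 60, 220, 170 → max 220
II regrets: 170, 170, 80, 170 → max 170
III regrets: 90, 0, 0, 120 → max 120
IV regrets: 0, 200, 40, 130 → max 200
V regrets: 0, 220, 290, 0 → max 290
Smallest max regret = 120 → III.

III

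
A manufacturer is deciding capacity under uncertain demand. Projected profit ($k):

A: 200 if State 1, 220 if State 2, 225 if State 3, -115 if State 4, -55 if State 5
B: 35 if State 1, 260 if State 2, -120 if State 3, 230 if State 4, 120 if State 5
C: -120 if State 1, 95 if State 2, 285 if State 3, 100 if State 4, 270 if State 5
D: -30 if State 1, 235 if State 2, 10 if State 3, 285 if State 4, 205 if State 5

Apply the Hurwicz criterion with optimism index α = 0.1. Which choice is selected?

D

A: 0.1·225 + 0.9·(-115) = -81
B: 0.1·260 + 0.9·(-120) = -82
C: 0.1·285 + 0.9·(-120) = -79.5
D: 0.1·285 + 0.9·(-30) = 1.5
Highest Hurwicz score = 1.5 → D.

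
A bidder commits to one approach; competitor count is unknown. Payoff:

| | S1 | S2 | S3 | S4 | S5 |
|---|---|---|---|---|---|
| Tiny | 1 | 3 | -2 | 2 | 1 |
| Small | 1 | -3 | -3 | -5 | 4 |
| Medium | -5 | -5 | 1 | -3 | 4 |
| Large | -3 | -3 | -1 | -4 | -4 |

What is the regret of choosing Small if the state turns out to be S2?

6

Best payoff under S2 is 3.
Regret = 3 − (-3) = 6.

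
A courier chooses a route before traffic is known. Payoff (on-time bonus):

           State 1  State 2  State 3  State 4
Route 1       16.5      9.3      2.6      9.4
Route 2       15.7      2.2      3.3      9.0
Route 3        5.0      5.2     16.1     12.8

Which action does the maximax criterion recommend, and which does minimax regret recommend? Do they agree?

Row maxima: Route 1=16.5, Route 2=15.7, Route 3=16.1
Best best-case = 16.5 → Route 1.
Column bests: State 1=16.5, State 2=9.3, State 3=16.1, State 4=12.8.
Route 1 regrets: 0.0, 0.0, 13.5, 3.4 → max 13.5
Route 2 regrets: 0.8, 7.1, 12.8, 3.8 → max 12.8
Route 3 regrets: 11.5, 4.1, 0.0, 0.0 → max 11.5
Smallest max regret = 11.5 → Route 3.

maximax → Route 1; minimax regret → Route 3 (disagree)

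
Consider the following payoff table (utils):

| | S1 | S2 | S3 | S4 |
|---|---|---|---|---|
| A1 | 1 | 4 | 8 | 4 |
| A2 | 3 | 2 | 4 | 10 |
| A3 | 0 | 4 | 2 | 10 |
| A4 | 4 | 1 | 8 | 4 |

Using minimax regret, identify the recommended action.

Column bests: S1=4, S2=4, S3=8, S4=10.
A1 regrets: 3, 0, 0, 6 → max 6
A2 regrets: 1, 2, 4, 0 → max 4
A3 regrets: 4, 0, 6, 0 → max 6
A4 regrets: 0, 3, 0, 6 → max 6
Smallest max regret = 4 → A2.

A2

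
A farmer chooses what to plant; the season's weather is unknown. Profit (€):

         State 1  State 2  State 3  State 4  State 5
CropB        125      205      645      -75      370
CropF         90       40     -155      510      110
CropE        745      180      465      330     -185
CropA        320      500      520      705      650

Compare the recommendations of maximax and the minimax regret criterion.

Row maxima: CropB=645, CropF=510, CropE=745, CropA=705
Best best-case = 745 → CropE.
Column bests: State 1=745, State 2=500, State 3=645, State 4=705, State 5=650.
CropB regrets: 620, 295, 0, 780, 280 → max 780
CropF regrets: 655, 460, 800, 195, 540 → max 800
CropE regrets: 0, 320, 180, 375, 835 → max 835
CropA regrets: 425, 0, 125, 0, 0 → max 425
Smallest max regret = 425 → CropA.

maximax → CropE; minimax regret → CropA (disagree)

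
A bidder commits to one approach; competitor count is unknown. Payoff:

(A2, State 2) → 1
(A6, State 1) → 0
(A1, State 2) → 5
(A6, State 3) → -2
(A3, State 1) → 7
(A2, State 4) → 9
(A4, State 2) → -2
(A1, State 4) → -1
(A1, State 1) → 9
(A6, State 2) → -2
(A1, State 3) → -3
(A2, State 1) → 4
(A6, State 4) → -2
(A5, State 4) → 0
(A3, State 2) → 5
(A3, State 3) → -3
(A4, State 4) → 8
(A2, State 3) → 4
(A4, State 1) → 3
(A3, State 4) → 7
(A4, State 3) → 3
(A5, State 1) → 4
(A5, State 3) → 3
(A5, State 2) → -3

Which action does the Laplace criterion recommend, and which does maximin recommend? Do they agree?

Row averages: A1=2.5, A2=4.5, A3=4, A4=3, A5=1, A6=-1.5
Highest average = 4.5 → A2.
Row minima: A1=-3, A2=1, A3=-3, A4=-2, A5=-3, A6=-2
Best worst-case = 1 → A2.

laplace → A2; maximin → A2 (agree)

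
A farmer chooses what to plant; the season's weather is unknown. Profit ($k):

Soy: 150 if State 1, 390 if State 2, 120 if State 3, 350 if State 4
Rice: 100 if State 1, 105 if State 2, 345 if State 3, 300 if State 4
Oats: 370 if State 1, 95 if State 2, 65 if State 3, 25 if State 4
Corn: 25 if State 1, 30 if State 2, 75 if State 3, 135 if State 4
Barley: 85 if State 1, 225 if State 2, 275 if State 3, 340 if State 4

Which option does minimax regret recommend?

Soy

Column bests: State 1=370, State 2=390, State 3=345, State 4=350.
Soy regrets: 220, 0, 225, 0 → max 225
Rice regrets: 270, 285, 0, 50 → max 285
Oats regrets: 0, 295, 280, 325 → max 325
Corn regrets: 345, 360, 270, 215 → max 360
Barley regrets: 285, 165, 70, 10 → max 285
Smallest max regret = 225 → Soy.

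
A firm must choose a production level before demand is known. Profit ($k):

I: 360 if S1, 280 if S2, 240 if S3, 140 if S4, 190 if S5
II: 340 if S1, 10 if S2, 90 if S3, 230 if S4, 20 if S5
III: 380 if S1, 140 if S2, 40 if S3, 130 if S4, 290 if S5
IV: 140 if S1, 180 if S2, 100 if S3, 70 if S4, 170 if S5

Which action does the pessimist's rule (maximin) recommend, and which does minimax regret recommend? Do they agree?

Row minima: I=140, II=10, III=40, IV=70
Best worst-case = 140 → I.
Column bests: S1=380, S2=280, S3=240, S4=230, S5=290.
I regrets: 20, 0, 0, 90, 100 → max 100
II regrets: 40, 270, 150, 0, 270 → max 270
III regrets: 0, 140, 200, 100, 0 → max 200
IV regrets: 240, 100, 140, 160, 120 → max 240
Smallest max regret = 100 → I.

maximin → I; minimax regret → I (agree)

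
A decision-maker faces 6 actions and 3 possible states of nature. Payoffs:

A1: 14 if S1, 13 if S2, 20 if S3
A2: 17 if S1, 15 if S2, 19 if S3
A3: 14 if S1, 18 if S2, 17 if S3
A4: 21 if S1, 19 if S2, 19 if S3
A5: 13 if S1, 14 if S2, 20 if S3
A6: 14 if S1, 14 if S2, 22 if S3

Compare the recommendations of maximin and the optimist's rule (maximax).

maximin → A4; maximax → A6 (disagree)

Row minima: A1=13, A2=15, A3=14, A4=19, A5=13, A6=14
Best worst-case = 19 → A4.
Row maxima: A1=20, A2=19, A3=18, A4=21, A5=20, A6=22
Best best-case = 22 → A6.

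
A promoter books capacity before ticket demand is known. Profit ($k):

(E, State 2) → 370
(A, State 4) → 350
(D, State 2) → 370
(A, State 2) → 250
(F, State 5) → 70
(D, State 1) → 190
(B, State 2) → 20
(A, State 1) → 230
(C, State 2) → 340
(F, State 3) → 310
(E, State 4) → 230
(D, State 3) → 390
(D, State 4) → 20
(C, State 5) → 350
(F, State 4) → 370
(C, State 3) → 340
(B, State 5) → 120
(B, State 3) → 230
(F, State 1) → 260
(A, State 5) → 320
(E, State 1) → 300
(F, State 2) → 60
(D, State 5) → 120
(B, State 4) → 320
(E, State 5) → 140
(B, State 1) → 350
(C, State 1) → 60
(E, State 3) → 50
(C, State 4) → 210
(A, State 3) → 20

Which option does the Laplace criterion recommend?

Row averages: A=234, B=208, C=260, D=218, E=218, F=214
Highest average = 260 → C.

C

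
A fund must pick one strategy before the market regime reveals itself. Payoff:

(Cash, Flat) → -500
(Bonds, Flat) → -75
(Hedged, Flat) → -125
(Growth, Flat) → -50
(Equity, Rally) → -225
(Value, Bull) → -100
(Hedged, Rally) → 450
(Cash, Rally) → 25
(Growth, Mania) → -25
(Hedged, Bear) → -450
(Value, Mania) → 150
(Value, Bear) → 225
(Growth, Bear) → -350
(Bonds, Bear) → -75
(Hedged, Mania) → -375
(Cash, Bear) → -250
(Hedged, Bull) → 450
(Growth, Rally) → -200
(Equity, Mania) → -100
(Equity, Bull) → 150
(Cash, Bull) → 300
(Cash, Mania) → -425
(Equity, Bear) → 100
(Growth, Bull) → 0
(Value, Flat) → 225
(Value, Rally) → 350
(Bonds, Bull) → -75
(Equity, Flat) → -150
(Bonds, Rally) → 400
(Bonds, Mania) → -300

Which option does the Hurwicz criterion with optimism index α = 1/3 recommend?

Value

Bonds: 1/3·400 + 2/3·(-300) = -200/3
Hedged: 1/3·450 + 2/3·(-450) = -150
Growth: 1/3·0 + 2/3·(-350) = -700/3
Cash: 1/3·300 + 2/3·(-500) = -700/3
Value: 1/3·350 + 2/3·(-100) = 50
Equity: 1/3·150 + 2/3·(-225) = -100
Highest Hurwicz score = 50 → Value.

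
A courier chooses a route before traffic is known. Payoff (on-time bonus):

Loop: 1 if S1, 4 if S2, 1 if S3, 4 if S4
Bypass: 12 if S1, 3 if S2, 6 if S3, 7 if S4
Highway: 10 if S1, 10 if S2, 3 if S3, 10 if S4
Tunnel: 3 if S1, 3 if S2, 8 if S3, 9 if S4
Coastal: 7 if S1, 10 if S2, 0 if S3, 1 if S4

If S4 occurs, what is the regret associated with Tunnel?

1

Best payoff under S4 is 10.
Regret = 10 − 9 = 1.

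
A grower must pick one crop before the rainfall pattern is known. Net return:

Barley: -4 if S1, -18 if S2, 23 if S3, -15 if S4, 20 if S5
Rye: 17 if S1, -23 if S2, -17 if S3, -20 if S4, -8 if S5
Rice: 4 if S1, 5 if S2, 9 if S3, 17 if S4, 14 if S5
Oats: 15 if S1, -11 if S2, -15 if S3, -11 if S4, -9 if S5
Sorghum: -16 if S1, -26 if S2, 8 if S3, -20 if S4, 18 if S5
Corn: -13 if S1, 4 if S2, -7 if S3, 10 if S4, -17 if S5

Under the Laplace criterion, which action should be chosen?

Rice

Row averages: Barley=1.2, Rye=-10.2, Rice=9.8, Oats=-6.2, Sorghum=-7.2, Corn=-4.6
Highest average = 9.8 → Rice.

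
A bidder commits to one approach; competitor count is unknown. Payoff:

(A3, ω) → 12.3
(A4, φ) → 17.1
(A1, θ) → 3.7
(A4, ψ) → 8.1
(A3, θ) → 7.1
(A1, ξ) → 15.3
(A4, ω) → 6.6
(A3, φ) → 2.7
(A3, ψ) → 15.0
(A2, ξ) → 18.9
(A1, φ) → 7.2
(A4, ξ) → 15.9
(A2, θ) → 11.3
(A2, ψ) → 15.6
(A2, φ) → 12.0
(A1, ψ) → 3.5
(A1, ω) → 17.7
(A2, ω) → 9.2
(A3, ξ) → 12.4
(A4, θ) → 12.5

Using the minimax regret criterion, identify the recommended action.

A2

Column bests: θ=12.5, φ=17.1, ψ=15.6, ω=17.7, ξ=18.9.
A1 regrets: 8.8, 9.9, 12.1, 0.0, 3.6 → max 12.1
A2 regrets: 1.2, 5.1, 0.0, 8.5, 0.0 → max 8.5
A3 regrets: 5.4, 14.4, 0.6, 5.4, 6.5 → max 14.4
A4 regrets: 0.0, 0.0, 7.5, 11.1, 3.0 → max 11.1
Smallest max regret = 8.5 → A2.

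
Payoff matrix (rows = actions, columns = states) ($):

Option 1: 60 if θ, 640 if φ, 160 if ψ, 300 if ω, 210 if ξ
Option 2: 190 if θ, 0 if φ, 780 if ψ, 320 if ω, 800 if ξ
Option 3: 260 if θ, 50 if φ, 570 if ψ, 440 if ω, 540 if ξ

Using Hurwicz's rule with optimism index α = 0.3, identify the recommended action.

Option 2

Option 1: 0.3·640 + 0.7·60 = 234
Option 2: 0.3·800 + 0.7·0 = 240
Option 3: 0.3·570 + 0.7·50 = 206
Highest Hurwicz score = 240 → Option 2.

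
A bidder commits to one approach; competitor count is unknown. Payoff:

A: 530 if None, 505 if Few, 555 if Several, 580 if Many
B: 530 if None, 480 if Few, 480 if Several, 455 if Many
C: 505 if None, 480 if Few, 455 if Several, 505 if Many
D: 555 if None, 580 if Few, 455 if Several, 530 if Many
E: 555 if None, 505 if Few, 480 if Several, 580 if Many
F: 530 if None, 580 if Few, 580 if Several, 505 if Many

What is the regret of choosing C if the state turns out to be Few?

Best payoff under Few is 580.
Regret = 580 − 480 = 100.

100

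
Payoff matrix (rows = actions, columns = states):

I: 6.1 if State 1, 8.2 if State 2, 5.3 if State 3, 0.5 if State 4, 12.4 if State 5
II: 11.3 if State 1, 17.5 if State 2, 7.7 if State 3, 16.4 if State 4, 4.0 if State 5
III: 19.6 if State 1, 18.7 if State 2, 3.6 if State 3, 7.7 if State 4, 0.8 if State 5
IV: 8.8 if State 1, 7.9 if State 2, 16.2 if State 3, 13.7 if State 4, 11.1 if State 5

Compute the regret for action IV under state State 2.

10.8

Best payoff under State 2 is 18.7.
Regret = 18.7 − 7.9 = 10.8.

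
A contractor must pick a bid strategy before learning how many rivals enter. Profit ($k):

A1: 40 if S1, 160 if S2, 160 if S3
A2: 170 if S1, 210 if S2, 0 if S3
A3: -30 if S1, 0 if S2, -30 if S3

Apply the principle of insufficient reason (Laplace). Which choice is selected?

A2

Row averages: A1=120, A2=380/3, A3=-20
Highest average = 380/3 → A2.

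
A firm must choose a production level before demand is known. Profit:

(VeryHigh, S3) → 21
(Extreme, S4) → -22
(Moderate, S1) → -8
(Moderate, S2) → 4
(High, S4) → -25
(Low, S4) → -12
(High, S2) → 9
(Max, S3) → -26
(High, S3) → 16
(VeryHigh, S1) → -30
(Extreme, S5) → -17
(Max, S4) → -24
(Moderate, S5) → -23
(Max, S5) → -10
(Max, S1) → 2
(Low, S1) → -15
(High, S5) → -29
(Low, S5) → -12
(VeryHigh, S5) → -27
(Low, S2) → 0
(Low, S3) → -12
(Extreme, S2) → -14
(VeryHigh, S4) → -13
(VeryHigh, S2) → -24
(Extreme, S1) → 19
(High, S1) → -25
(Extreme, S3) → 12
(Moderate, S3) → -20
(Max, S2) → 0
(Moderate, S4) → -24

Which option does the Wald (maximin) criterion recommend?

Low

Row minima: Low=-15, Moderate=-24, High=-29, VeryHigh=-30, Extreme=-22, Max=-26
Best worst-case = -15 → Low.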